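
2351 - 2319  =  32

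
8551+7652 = 16203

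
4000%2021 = 1979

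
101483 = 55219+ 46264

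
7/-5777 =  - 1 + 5770/5777= - 0.00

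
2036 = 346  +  1690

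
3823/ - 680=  - 6+257/680 = - 5.62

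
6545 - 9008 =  - 2463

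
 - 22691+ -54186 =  - 76877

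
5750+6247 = 11997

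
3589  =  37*97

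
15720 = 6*2620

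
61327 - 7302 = 54025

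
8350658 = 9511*878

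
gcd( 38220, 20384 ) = 2548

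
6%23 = 6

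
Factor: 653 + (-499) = 2^1*7^1*11^1 = 154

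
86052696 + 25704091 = 111756787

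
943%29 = 15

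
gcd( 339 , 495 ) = 3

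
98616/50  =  1972 + 8/25  =  1972.32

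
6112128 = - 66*( - 92608)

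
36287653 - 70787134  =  -34499481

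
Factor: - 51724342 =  - 2^1*29^1 * 891799^1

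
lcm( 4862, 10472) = 136136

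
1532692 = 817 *1876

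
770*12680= 9763600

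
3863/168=22+ 167/168 = 22.99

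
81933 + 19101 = 101034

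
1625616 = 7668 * 212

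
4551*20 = 91020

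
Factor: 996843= 3^1*23^1*14447^1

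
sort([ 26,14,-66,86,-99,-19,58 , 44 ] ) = [ - 99, - 66,-19,14,26,  44, 58, 86]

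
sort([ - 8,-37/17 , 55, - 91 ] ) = [ - 91, - 8, - 37/17,55 ] 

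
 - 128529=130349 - 258878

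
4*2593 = 10372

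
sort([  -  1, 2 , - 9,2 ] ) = [ - 9,- 1 , 2 , 2]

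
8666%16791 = 8666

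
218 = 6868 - 6650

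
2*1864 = 3728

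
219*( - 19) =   -  4161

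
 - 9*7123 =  -64107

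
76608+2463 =79071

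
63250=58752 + 4498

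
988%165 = 163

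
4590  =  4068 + 522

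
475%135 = 70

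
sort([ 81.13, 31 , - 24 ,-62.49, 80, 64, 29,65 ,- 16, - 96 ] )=[-96, - 62.49, - 24, - 16,29 , 31, 64 , 65, 80,  81.13 ]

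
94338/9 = 10482= 10482.00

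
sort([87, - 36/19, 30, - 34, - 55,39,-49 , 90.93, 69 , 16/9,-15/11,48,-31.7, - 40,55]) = [-55, -49,-40,-34,-31.7, - 36/19, - 15/11 , 16/9, 30,39,48, 55,69,87, 90.93]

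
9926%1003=899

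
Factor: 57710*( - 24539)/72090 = - 3^( - 4 ) * 29^1*53^1*89^( - 1) *199^1 * 463^1 =-  141614569/7209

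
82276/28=20569/7 = 2938.43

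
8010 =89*90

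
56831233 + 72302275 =129133508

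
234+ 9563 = 9797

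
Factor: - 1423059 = - 3^1*11^1*29^1 * 1487^1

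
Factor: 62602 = 2^1*113^1*277^1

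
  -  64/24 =-8/3  =  - 2.67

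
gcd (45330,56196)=6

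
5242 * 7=36694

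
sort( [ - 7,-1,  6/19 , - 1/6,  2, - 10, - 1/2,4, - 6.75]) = [ - 10,-7,  -  6.75,  -  1, - 1/2,-1/6,6/19,2, 4 ]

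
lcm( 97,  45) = 4365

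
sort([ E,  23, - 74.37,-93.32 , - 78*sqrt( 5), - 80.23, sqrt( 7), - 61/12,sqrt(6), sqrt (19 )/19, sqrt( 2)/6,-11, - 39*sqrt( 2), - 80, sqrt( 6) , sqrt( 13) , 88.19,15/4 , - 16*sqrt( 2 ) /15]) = [ - 78* sqrt( 5),  -  93.32, - 80.23 ,-80, - 74.37 , - 39*sqrt( 2),-11,-61/12 , - 16*sqrt ( 2 ) /15,sqrt( 19)/19, sqrt(2 )/6, sqrt( 6 ),  sqrt(  6), sqrt ( 7) , E, sqrt( 13), 15/4,23  ,  88.19 ]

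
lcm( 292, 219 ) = 876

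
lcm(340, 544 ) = 2720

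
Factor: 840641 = 61^1 * 13781^1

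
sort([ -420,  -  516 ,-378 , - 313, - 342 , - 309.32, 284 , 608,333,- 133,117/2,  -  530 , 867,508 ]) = [  -  530, - 516,- 420,-378,-342, - 313, - 309.32, - 133,117/2, 284,333, 508, 608,867 ] 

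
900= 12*75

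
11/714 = 11/714 =0.02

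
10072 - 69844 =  - 59772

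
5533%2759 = 15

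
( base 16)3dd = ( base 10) 989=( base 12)6A5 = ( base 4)33131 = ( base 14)509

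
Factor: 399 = 3^1*7^1 * 19^1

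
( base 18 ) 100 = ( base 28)bg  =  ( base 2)101000100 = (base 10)324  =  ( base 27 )c0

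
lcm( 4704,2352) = 4704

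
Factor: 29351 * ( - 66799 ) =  - 7^2 * 67^1*599^1*997^1 = - 1960617449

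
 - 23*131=  -  3013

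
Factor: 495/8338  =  2^ ( - 1 )*3^2 * 5^1 *379^(- 1 )=45/758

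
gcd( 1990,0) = 1990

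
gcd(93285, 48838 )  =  1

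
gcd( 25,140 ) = 5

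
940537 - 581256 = 359281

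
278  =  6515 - 6237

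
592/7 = 84 + 4/7 = 84.57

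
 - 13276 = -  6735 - 6541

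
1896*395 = 748920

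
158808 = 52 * 3054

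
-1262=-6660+5398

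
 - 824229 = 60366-884595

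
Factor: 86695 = 5^1 * 7^1*2477^1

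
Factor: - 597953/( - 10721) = 71^ (  -  1) * 151^( - 1)*701^1*853^1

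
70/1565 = 14/313 = 0.04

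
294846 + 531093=825939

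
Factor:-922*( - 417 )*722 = 277590228 =2^2 * 3^1*19^2*139^1 *461^1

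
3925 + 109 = 4034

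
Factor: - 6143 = - 6143^1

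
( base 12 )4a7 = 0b1010111111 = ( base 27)Q1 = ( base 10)703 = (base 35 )k3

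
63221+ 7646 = 70867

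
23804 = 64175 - 40371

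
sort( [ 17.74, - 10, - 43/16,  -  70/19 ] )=[ - 10, -70/19, - 43/16, 17.74]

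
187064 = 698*268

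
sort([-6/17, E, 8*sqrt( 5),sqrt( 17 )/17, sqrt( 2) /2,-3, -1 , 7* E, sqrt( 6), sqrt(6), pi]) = [  -  3,-1, - 6/17, sqrt(17)/17, sqrt( 2)/2,sqrt( 6), sqrt( 6),E, pi, 8 *sqrt( 5 ), 7*E ] 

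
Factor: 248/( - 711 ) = - 2^3*3^(-2 )*31^1*79^ (-1) 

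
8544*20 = 170880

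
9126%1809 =81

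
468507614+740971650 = 1209479264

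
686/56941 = 686/56941  =  0.01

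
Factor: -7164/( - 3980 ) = 3^2*5^ (- 1 ) =9/5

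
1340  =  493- - 847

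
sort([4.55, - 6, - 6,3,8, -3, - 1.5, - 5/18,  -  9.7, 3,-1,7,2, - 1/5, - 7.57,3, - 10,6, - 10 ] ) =[- 10 , - 10, - 9.7, - 7.57, - 6, - 6, - 3, - 1.5, - 1 ,  -  5/18, - 1/5,2, 3, 3, 3,4.55,6, 7,8 ] 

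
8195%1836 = 851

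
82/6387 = 82/6387 = 0.01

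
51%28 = 23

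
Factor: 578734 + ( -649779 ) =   -  5^1 * 13^1*1093^1 = - 71045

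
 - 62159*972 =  - 60418548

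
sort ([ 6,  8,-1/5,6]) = [ - 1/5,6,6  ,  8]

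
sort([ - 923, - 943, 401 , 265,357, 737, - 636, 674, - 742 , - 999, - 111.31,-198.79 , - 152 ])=[ - 999, - 943,-923, - 742,-636, - 198.79, - 152, - 111.31, 265, 357,  401, 674, 737 ]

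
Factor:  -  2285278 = -2^1*43^1 *26573^1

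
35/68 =35/68 = 0.51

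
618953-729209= -110256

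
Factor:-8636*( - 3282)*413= 2^3*3^1 * 7^1*17^1* 59^1*127^1*547^1 = 11705804376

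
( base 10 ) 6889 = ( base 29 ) 85G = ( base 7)26041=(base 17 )16E4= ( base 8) 15351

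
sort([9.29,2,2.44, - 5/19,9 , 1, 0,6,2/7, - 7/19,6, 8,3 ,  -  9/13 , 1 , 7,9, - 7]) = [ - 7, - 9/13, - 7/19, - 5/19,0,2/7,1,1,2,  2.44 , 3,6,6,7,8,9, 9,9.29]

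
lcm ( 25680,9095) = 436560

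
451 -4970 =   -  4519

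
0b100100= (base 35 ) 11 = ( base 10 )36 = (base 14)28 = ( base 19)1H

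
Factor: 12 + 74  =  86 =2^1*43^1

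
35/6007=35/6007=0.01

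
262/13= 20 + 2/13=   20.15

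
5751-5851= - 100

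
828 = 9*92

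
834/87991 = 834/87991 = 0.01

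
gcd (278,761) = 1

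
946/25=946/25= 37.84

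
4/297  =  4/297 = 0.01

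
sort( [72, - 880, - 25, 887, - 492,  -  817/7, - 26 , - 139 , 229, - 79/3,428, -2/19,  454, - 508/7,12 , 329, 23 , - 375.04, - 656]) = [ - 880, - 656 , - 492, - 375.04 , - 139 ,- 817/7, - 508/7, - 79/3, - 26, - 25, - 2/19, 12, 23,  72,229, 329, 428 , 454 , 887 ] 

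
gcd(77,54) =1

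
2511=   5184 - 2673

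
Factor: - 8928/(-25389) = 32/91 =2^5*7^(- 1 ) * 13^(  -  1)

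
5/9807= 5/9807 =0.00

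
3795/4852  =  3795/4852 = 0.78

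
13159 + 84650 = 97809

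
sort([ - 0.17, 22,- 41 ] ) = [  -  41,-0.17, 22 ] 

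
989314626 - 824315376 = 164999250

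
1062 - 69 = 993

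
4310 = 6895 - 2585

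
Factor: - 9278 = -2^1*4639^1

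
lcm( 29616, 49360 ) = 148080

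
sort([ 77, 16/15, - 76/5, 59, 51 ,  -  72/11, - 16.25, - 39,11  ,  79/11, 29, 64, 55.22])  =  [-39,-16.25,-76/5 , - 72/11,  16/15, 79/11, 11,29 , 51, 55.22,59  ,  64 , 77 ] 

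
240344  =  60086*4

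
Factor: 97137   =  3^2 * 43^1*251^1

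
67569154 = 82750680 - 15181526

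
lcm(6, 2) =6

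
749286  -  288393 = 460893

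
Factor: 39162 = 2^1*3^1 * 61^1 * 107^1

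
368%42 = 32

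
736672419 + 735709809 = 1472382228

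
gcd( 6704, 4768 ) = 16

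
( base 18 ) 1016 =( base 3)22000220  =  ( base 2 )1011011100000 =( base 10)5856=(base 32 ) 5n0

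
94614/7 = 13516 + 2/7 =13516.29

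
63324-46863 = 16461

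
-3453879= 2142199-5596078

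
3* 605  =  1815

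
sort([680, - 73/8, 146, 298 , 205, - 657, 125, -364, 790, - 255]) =[ - 657 , - 364, - 255 , - 73/8,  125, 146,205,298,680,  790 ] 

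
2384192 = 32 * 74506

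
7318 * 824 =6030032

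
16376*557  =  9121432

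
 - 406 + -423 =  - 829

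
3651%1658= 335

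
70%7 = 0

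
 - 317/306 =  - 317/306 = -1.04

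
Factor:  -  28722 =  - 2^1* 3^1 * 4787^1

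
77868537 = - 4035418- - 81903955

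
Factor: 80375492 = 2^2*20093873^1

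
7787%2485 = 332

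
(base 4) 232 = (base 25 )1l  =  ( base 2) 101110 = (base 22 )22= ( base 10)46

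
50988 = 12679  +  38309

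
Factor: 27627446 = 2^1*7^1*11^2*47^1*347^1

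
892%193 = 120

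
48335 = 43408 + 4927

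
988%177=103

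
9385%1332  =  61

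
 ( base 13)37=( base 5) 141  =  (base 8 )56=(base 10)46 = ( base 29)1H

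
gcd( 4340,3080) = 140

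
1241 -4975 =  - 3734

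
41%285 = 41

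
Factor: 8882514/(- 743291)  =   - 2^1 * 3^3 * 17^( - 1) * 23^( - 1) * 103^1*1597^1*1901^( - 1 ) 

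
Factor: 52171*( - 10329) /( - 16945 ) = 538874259/16945  =  3^1*5^( - 1)*7^1*11^1*29^1*257^1*313^1*3389^ ( - 1) 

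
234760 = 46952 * 5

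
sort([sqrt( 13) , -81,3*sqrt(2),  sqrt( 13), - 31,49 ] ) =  [-81 , - 31, sqrt(13 ), sqrt(13 ), 3*sqrt( 2),49]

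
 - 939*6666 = - 6259374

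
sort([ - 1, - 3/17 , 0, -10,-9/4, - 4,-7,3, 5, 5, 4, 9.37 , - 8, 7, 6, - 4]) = [- 10, - 8,-7, - 4 ,-4,-9/4, - 1, - 3/17, 0, 3,4, 5, 5,6, 7, 9.37]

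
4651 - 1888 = 2763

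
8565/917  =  9 + 312/917 = 9.34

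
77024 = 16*4814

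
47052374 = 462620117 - 415567743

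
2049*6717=13763133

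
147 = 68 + 79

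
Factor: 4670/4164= 2335/2082   =  2^( - 1)*3^( - 1 )*5^1 *347^ ( - 1 )*467^1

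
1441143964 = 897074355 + 544069609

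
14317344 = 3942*3632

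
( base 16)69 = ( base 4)1221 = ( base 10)105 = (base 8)151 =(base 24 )49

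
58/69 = 58/69 = 0.84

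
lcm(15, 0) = 0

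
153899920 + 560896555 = 714796475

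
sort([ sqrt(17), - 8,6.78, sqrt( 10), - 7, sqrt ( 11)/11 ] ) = [- 8, - 7 , sqrt(11)/11,sqrt(10 ), sqrt(17),6.78] 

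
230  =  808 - 578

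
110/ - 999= - 1 + 889/999 = - 0.11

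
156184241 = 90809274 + 65374967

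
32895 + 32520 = 65415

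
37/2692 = 37/2692  =  0.01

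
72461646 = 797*90918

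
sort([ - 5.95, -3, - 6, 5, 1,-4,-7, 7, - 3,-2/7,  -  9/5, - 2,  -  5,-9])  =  [ - 9, - 7, - 6, - 5.95 , - 5, - 4,-3,-3,-2 , - 9/5,-2/7, 1, 5,7]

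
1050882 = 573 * 1834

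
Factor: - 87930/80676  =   - 4885/4482 =- 2^(- 1 ) * 3^ (  -  3) * 5^1 * 83^( - 1 ) * 977^1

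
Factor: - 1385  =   - 5^1*277^1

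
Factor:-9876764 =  - 2^2*619^1*3989^1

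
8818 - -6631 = 15449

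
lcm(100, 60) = 300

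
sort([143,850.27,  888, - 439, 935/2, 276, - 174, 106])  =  [ - 439, - 174,  106,143,  276, 935/2, 850.27, 888]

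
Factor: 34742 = 2^1 * 29^1*599^1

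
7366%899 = 174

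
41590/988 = 20795/494 = 42.10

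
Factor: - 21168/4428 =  - 2^2 * 7^2 * 41^( - 1) = - 196/41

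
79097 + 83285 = 162382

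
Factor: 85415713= 85415713^1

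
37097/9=37097/9 = 4121.89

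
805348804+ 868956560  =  1674305364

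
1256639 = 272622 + 984017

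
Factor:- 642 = -2^1*3^1*107^1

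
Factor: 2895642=2^1*3^3 * 53623^1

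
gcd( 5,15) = 5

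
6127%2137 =1853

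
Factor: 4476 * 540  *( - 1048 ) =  - 2533057920 = - 2^7*3^4*5^1*131^1 *373^1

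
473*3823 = 1808279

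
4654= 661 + 3993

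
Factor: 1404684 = 2^2*3^2 * 39019^1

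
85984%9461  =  835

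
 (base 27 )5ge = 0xFFB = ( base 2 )111111111011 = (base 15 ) 132b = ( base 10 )4091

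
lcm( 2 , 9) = 18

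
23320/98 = 11660/49 = 237.96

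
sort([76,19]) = [ 19, 76]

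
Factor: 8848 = 2^4*7^1*79^1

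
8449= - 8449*( - 1) 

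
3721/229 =16+57/229= 16.25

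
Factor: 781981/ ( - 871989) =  - 3^(  -  1) * 757^1*1033^1*290663^(- 1) 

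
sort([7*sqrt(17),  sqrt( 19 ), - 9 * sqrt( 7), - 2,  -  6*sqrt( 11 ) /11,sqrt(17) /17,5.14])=[ - 9*sqrt( 7 ), - 2, - 6*sqrt( 11)/11,sqrt(17) /17, sqrt( 19), 5.14,7*sqrt( 17 )]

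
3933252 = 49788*79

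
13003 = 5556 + 7447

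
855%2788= 855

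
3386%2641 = 745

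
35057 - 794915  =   -759858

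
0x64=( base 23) 48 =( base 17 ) 5F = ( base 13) 79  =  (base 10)100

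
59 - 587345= - 587286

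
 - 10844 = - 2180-8664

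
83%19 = 7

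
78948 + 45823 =124771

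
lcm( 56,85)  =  4760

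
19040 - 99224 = - 80184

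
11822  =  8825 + 2997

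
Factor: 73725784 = 2^3 *11^2* 76163^1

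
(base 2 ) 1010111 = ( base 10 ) 87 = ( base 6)223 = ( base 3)10020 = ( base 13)69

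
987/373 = 987/373 = 2.65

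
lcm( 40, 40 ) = 40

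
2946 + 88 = 3034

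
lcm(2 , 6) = 6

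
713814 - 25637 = 688177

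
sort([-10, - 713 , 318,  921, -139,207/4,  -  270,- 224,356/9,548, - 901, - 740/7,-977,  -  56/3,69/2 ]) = [  -  977, - 901,-713,  -  270, - 224, - 139,- 740/7,- 56/3 , - 10 , 69/2,356/9,207/4,318, 548,921 ] 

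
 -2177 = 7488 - 9665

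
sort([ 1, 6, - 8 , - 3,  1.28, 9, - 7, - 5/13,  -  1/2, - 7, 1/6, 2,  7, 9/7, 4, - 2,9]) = [ -8, - 7, - 7, - 3, - 2, - 1/2,-5/13,1/6,1, 1.28, 9/7,2, 4, 6,7,9 , 9 ] 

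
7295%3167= 961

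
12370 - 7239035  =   - 7226665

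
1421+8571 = 9992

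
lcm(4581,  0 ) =0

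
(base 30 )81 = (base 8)361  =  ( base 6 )1041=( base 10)241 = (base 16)f1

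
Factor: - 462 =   -  2^1*3^1*7^1*11^1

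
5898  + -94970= -89072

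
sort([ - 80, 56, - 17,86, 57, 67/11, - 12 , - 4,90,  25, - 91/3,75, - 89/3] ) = [ - 80, - 91/3, - 89/3, - 17, - 12, - 4, 67/11,25,56,57 , 75, 86, 90] 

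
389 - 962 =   -  573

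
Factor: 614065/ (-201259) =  - 5^1*191^1 * 313^( -1 ) = - 955/313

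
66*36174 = 2387484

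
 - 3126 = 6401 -9527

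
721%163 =69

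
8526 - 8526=0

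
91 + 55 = 146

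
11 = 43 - 32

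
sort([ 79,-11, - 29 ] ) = [ - 29, - 11, 79] 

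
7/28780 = 7/28780 = 0.00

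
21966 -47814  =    -  25848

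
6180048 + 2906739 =9086787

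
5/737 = 5/737 = 0.01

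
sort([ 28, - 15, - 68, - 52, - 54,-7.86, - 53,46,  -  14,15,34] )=[ - 68, - 54,  -  53, - 52,  -  15, - 14, - 7.86,15, 28,34, 46]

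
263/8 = 32  +  7/8 =32.88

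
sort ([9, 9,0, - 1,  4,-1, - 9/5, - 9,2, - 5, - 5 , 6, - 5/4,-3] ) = [ - 9, - 5, - 5, - 3,  -  9/5, - 5/4 ,-1 ,  -  1,0,2 , 4,6  ,  9, 9] 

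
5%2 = 1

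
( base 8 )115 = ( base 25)32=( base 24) 35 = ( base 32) 2D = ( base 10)77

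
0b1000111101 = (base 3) 210020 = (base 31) if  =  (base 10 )573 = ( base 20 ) 18D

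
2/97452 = 1/48726=0.00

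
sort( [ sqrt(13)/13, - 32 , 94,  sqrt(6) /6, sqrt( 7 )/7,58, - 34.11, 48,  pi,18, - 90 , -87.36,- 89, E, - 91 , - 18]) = [ -91,-90, - 89,-87.36,  -  34.11,  -  32, - 18,sqrt(13)/13,sqrt( 7)/7,sqrt(6) /6, E, pi, 18 , 48, 58, 94 ]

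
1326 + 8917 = 10243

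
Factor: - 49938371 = -7^1*521^1*13693^1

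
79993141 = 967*82723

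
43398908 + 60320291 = 103719199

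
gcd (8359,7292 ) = 1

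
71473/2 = 35736 + 1/2 = 35736.50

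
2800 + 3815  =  6615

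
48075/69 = 696+17/23  =  696.74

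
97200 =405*240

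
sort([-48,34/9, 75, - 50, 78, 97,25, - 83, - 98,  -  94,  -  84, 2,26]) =[ - 98,-94, - 84,  -  83, - 50, -48,2,34/9,25,26,75, 78,97]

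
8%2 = 0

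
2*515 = 1030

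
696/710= 348/355 = 0.98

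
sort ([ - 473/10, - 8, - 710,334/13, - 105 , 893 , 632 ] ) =[ - 710, - 105 , - 473/10, - 8,334/13,  632,893]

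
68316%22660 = 336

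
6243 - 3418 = 2825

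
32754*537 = 17588898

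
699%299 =101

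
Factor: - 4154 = -2^1*31^1*67^1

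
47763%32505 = 15258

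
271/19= 14 + 5/19=14.26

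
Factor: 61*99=6039  =  3^2 * 11^1 * 61^1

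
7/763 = 1/109 =0.01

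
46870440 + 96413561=143284001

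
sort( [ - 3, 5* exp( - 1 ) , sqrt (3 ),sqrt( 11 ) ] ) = [ - 3,  sqrt (3) , 5*exp(-1),  sqrt ( 11 ) ] 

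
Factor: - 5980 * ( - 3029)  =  2^2 * 5^1*13^2*23^1 * 233^1 = 18113420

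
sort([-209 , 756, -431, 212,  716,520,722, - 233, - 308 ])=[-431, -308,  -  233,-209,212,520,  716,722 , 756] 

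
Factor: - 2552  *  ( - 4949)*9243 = 116737685064 = 2^3*3^2*7^2*11^1*13^1*29^1*79^1*101^1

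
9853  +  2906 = 12759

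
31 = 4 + 27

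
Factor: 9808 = 2^4*613^1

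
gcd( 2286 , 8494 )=2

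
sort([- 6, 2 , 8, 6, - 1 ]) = [-6, - 1,2,  6, 8] 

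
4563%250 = 63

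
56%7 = 0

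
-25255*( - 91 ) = 2298205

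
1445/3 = 1445/3 = 481.67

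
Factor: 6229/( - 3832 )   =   - 2^ (-3)*479^(- 1)*6229^1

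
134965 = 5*26993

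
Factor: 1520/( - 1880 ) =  - 2^1*19^1*47^( - 1) = - 38/47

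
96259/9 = 10695 + 4/9 = 10695.44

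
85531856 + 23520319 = 109052175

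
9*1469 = 13221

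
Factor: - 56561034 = - 2^1*3^1*349^1*27011^1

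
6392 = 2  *3196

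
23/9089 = 23/9089 = 0.00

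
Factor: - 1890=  - 2^1*3^3*5^1 * 7^1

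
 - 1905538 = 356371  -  2261909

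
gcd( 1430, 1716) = 286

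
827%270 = 17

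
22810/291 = 78 + 112/291 = 78.38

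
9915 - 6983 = 2932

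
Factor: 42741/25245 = 5^( - 1 ) * 11^( - 1 )* 17^(-1 )  *1583^1  =  1583/935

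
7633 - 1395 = 6238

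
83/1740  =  83/1740 = 0.05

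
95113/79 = 95113/79 = 1203.96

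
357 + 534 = 891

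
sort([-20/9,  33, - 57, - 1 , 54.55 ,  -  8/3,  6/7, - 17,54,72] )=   [-57, - 17 ,-8/3,  -  20/9, - 1,6/7,33, 54, 54.55 , 72] 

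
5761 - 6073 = -312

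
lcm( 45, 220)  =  1980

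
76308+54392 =130700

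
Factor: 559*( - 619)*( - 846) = 2^1*3^2  *  13^1 * 43^1*47^1*619^1 = 292733766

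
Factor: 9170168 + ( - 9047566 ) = 122602 = 2^1*59^1*1039^1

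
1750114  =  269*6506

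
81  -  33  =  48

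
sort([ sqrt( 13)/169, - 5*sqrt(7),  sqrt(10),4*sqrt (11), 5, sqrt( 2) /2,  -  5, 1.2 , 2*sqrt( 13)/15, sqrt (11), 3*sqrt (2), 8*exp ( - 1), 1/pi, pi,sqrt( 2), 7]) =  [ - 5*sqrt(7) , - 5,sqrt( 13 )/169,1/pi,2*sqrt( 13)/15, sqrt( 2)/2,1.2,sqrt(2),  8*exp( - 1),  pi, sqrt(10),  sqrt(11), 3*sqrt (2 ), 5,7, 4*sqrt (11)]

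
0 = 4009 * 0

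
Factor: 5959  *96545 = 5^1*59^1*101^1 *19309^1 = 575311655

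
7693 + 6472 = 14165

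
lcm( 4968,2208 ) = 19872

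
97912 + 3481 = 101393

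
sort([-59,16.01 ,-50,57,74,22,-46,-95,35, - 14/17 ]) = [ - 95, - 59, - 50,-46, - 14/17, 16.01, 22 , 35,  57, 74]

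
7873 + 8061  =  15934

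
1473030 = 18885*78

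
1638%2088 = 1638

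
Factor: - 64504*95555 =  - 2^3*5^1*11^1*29^1*659^1*733^1  =  -6163679720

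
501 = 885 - 384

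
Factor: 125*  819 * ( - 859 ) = - 87940125= -  3^2 * 5^3*7^1*13^1*859^1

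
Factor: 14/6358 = 7/3179=7^1*11^ ( - 1) *17^( - 2) 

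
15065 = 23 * 655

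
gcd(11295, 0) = 11295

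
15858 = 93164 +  - 77306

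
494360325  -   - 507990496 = 1002350821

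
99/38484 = 11/4276 = 0.00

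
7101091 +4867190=11968281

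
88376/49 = 1803 + 29/49= 1803.59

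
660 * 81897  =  54052020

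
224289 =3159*71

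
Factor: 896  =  2^7*7^1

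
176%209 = 176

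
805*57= 45885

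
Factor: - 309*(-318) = 98262 = 2^1*3^2*53^1*103^1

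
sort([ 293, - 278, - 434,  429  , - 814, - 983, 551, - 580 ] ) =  [ - 983,  -  814, - 580, - 434, - 278,293, 429,551 ]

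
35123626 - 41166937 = -6043311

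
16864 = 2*8432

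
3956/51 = 77 + 29/51 =77.57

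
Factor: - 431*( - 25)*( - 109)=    - 1174475 = - 5^2*109^1 * 431^1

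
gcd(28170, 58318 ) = 2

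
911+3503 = 4414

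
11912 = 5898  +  6014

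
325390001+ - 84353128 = 241036873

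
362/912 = 181/456 = 0.40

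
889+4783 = 5672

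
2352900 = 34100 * 69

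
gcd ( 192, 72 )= 24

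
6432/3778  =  3216/1889= 1.70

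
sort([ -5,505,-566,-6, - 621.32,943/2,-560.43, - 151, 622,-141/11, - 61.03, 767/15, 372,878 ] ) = [-621.32,-566, - 560.43,- 151,-61.03, - 141/11,  -  6,-5, 767/15 , 372,943/2, 505, 622,  878 ] 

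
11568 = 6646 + 4922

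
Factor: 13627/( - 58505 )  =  -5^ ( - 1 )*11701^(-1)*13627^1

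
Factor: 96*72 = 2^8*3^3 = 6912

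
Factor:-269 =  - 269^1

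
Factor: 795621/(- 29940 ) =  - 2^( - 2)*5^( - 1 )*499^( - 1)*265207^1 = -265207/9980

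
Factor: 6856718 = 2^1*11^1*229^1*1361^1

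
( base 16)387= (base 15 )403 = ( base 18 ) 2e3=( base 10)903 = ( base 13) 546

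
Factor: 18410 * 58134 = 2^2 * 3^1*5^1*7^1 * 263^1*9689^1=1070246940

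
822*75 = 61650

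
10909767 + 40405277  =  51315044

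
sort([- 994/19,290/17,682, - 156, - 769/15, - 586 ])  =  [ - 586, - 156  , - 994/19, - 769/15,  290/17,  682] 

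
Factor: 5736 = 2^3*3^1* 239^1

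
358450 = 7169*50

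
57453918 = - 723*( -79466 ) 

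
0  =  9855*0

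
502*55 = 27610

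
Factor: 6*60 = 360 = 2^3 * 3^2*5^1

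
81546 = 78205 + 3341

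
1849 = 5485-3636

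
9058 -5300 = 3758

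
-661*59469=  - 39309009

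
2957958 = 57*51894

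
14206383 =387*36709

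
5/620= 1/124 = 0.01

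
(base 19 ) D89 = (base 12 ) 2986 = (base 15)1689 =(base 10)4854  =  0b1001011110110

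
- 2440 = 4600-7040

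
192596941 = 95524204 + 97072737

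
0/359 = 0 = 0.00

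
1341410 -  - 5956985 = 7298395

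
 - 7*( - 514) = 3598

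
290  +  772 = 1062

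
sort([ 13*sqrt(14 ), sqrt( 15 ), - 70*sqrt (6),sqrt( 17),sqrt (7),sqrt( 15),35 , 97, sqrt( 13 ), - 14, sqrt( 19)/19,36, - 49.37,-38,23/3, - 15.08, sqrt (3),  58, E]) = [ - 70 * sqrt( 6 ),  -  49.37, - 38, - 15.08, - 14,sqrt( 19 ) /19,sqrt( 3 ), sqrt( 7 ), E,  sqrt( 13 ), sqrt( 15 ),  sqrt ( 15),sqrt ( 17 ),23/3,35 , 36,13*sqrt( 14 ),58 , 97 ]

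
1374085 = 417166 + 956919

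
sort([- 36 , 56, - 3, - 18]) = [ - 36, - 18,-3, 56] 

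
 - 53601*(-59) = 3162459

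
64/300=16/75 = 0.21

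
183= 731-548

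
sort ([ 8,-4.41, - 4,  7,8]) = [ - 4.41, - 4, 7,8,  8]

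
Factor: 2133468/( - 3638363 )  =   - 2^2*3^2*173^( -1)*21031^(  -  1 )*59263^1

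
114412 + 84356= 198768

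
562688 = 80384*7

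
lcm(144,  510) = 12240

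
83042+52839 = 135881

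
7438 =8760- 1322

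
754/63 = 754/63 = 11.97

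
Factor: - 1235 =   -  5^1*13^1*19^1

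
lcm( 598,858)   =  19734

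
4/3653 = 4/3653 = 0.00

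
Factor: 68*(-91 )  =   - 2^2*7^1*13^1 * 17^1 = -6188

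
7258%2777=1704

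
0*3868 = 0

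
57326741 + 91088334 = 148415075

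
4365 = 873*5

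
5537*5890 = 32612930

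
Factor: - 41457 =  - 3^1*13^1*1063^1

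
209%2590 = 209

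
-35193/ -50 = 703+43/50 = 703.86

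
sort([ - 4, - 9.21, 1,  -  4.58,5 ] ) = [ - 9.21, -4.58, - 4,1,5] 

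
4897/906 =4897/906 = 5.41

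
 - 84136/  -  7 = 84136/7 = 12019.43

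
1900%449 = 104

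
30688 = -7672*( - 4)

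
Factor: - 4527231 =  - 3^1*1509077^1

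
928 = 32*29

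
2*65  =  130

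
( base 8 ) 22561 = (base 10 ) 9585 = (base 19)17a9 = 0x2571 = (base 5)301320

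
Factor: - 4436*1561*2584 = - 2^5*7^1*17^1*19^1*223^1 * 1109^1 = -  17893156064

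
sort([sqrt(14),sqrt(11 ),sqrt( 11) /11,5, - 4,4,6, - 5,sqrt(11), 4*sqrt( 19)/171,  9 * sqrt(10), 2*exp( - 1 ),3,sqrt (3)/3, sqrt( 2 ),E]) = [ - 5, -4 , 4 *sqrt(19)/171, sqrt( 11)/11,sqrt( 3) /3,2*exp(- 1), sqrt( 2),  E,3,sqrt(11 ),sqrt(11), sqrt( 14 ) , 4, 5,6, 9 * sqrt(10)] 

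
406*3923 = 1592738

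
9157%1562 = 1347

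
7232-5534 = 1698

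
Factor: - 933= - 3^1*311^1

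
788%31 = 13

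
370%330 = 40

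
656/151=4 + 52/151 =4.34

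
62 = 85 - 23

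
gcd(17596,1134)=2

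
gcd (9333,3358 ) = 1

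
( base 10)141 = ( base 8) 215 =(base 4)2031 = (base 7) 261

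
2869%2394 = 475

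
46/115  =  2/5 = 0.40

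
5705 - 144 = 5561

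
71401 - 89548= - 18147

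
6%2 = 0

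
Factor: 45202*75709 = 2^1*97^1 *233^1*75709^1 = 3422198218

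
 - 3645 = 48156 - 51801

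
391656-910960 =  - 519304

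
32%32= 0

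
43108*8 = 344864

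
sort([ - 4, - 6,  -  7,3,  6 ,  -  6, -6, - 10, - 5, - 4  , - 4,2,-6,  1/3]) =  [ - 10, - 7,-6,-6, - 6 , - 6, - 5,-4,  -  4,  -  4, 1/3 , 2, 3, 6 ]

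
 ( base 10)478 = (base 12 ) 33a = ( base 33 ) eg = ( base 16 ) 1DE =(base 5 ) 3403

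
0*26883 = 0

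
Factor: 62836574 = 2^1*2791^1*11257^1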